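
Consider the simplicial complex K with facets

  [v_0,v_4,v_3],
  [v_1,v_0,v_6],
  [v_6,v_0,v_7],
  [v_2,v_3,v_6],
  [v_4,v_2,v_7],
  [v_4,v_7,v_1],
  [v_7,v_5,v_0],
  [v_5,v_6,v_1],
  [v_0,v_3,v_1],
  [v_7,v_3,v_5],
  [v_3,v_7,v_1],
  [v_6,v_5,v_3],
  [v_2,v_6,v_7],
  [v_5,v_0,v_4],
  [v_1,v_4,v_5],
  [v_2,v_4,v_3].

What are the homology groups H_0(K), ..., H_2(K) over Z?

Fix the vertex order v_0 < v_1 < v_2 < v_3 < v_4 < v_5 < v_6 < v_7 and write every simplex with vertices in increasing order. Then dim K = 2 and the simplices of K are:

  0-simplices (8): [v_0], [v_1], [v_2], [v_3], [v_4], [v_5], [v_6], [v_7]
  1-simplices (24): (24 of them)
  2-simplices (16): (16 of them)

giving chain groups C_0 ≅ Z^8, C_1 ≅ Z^24, C_2 ≅ Z^16.

Boundary ∂_1: C_1 → C_0 maps an edge to its endpoints' difference, ∂[p,q] = q − p. For instance
  ∂[v_2,v_6] = [v_6] − [v_2].
The resulting 8×24 matrix has rank 7, and its Smith normal form has invariant factors (1,1,1,1,1,1,1).

The boundary map ∂_2: C_2 → C_1 maps a triangle to the signed sum of its edges. For instance
  ∂[v_3,v_5,v_6] = [v_5,v_6] − [v_3,v_6] + [v_3,v_5],
  ∂[v_0,v_1,v_6] = [v_1,v_6] − [v_0,v_6] + [v_0,v_1].
As a 24×16 matrix over Z this has rank 15, with invariant factors (1,1,1,1,1,1,1,1,1,1,1,1,1,1,1).

Computing H_k = (kernel of ∂_k) / (image of ∂_{k+1}):

  H_0: rank C_0 − rank ∂_1 = 8 − 7 = 1, and the invariant factors of ∂_1 are all 1, so H_0 = Z.
  H_1: rank ker ∂_1 − rank ∂_2 = (24 − 7) − 15 = 2, and the invariant factors of ∂_2 are all 1, so H_1 = Z^2.
  H_2: rank ker ∂_2 − rank ∂_3 = (16 − 15) − 0 = 1, and there is no ∂_3, so H_2 = Z.

H_0 = Z,  H_1 = Z^2,  H_2 = Z.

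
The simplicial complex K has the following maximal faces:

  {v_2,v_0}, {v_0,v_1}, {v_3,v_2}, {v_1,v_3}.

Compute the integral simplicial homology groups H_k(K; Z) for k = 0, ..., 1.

H_0 ≅ Z,  H_1 ≅ Z.

We work with the vertex ordering v_0 < v_1 < v_2 < v_3. The simplices of K, each written with vertices in increasing order, are:

  0-simplices (4): [v_0], [v_1], [v_2], [v_3]
  1-simplices (4): [v_0,v_1], [v_0,v_2], [v_1,v_3], [v_2,v_3]

so the chain groups are C_0 ≅ Z^4, C_1 ≅ Z^4.

Boundary ∂_1: C_1 → C_0 maps an edge to its endpoints' difference, ∂[p,q] = q − p. For instance
  ∂[v_0,v_1] = [v_1] − [v_0].
As a 4×4 matrix over Z this has rank 3, with invariant factors (1,1,1).

Reading off H_k = ker ∂_k / im ∂_{k+1}:

  H_0: rank C_0 − rank ∂_1 = 4 − 3 = 1, and the invariant factors of ∂_1 are all 1, so H_0 = Z.
  H_1: rank ker ∂_1 − rank ∂_2 = (4 − 3) − 0 = 1, and there is no ∂_2, so H_1 = Z.

As a check, the Euler characteristic is 4 − 4 = 0, which agrees with 1 − 1 = 0.
(K is a triangulation of the circle S^1.)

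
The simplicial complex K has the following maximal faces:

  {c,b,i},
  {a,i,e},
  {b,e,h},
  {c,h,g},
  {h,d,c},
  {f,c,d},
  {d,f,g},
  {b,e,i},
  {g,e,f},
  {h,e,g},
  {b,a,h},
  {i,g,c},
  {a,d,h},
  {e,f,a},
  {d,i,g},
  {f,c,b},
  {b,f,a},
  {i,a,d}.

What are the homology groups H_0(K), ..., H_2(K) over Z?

H_0 = Z,  H_1 = Z ⊕ Z/2Z,  H_2 = 0.

We work with the vertex ordering a < b < c < d < e < f < g < h < i. The simplices of K, each written with vertices in increasing order, are:

  0-simplices (9): a, b, c, d, e, f, g, h, i
  1-simplices (27): ab, ad, ae, af, ah, ai, bc, be, bf, bh, bi, cd, cf, cg, ch, ci, df, dg, dh, di, ef, eg, eh, ei, fg, gh, gi
  2-simplices (18): abf, abh, adh, adi, aef, aei, bcf, bci, beh, bei, cdf, cdh, cgh, cgi, dfg, dgi, efg, egh

Hence C_0 ≅ Z^9, C_1 ≅ Z^27, C_2 ≅ Z^18.

Boundary ∂_1: C_1 → C_0 maps an edge to its endpoints' difference, ∂[p,q] = q − p.
The resulting 9×27 matrix has rank 8, and its Smith normal form has invariant factors (1,1,1,1,1,1,1,1).

The boundary map ∂_2: C_2 → C_1 acts by ∂[p,q,r] = [q,r] − [p,r] + [p,q]. For instance
  ∂cdh = dh − ch + cd,
  ∂dfg = fg − dg + df.
The resulting 27×18 matrix has rank 18, and its Smith normal form has invariant factors (1,1,1,1,1,1,1,1,1,1,1,1,1,1,1,1,1,2).

Now H_k = ker ∂_k / im ∂_{k+1}, so:

  H_0: rank C_0 − rank ∂_1 = 9 − 8 = 1, and the invariant factors of ∂_1 are all 1, so H_0 = Z.
  H_1: rank ker ∂_1 − rank ∂_2 = (27 − 8) − 18 = 1, and ∂_2 has invariant factor 2 > 1, so H_1 = Z ⊕ Z/2Z.
  H_2: rank ker ∂_2 − rank ∂_3 = (18 − 18) − 0 = 0, and there is no ∂_3, so H_2 = 0.

As a check, the Euler characteristic is 9 − 27 + 18 = 0, which agrees with 1 − 1 + 0 = 0.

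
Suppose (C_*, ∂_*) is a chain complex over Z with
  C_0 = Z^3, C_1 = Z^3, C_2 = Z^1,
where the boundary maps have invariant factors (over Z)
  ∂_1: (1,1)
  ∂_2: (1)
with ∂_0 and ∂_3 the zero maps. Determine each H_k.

H_0 = Z,  H_1 = 0,  H_2 = 0.

H_0: b_0 = 3 − 0 − 2 = 1; torsion from ∂_1 factors > 1: none. So H_0 = Z.
H_1: b_1 = 3 − 2 − 1 = 0; torsion from ∂_2 factors > 1: none. So H_1 = 0.
H_2: b_2 = 1 − 1 − 0 = 0; torsion from ∂_3 factors > 1: none. So H_2 = 0.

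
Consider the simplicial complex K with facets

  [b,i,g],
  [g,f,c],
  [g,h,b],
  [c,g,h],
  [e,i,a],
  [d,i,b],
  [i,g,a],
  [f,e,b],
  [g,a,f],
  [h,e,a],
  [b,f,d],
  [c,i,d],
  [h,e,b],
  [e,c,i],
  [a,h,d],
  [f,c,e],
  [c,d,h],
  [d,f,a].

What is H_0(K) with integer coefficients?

H_0 = Z.

Take the total order a < b < c < d < e < f < g < h < i on the vertex set. Then K (dimension 2) consists of the simplices:

  0-simplices (9): a, b, c, d, e, f, g, h, i
  1-simplices (27): ad, ae, af, ag, ah, ai, bd, be, bf, bg, bh, bi, cd, ce, cf, cg, ch, ci, df, dh, di, ef, eh, ei, fg, gh, gi
  2-simplices (18): adf, adh, aeh, aei, afg, agi, bdf, bdi, bef, beh, bgh, bgi, cdh, cdi, cef, cei, cfg, cgh

giving chain groups C_0 ≅ Z^9, C_1 ≅ Z^27, C_2 ≅ Z^18.

The boundary map ∂_1: C_1 → C_0 sends each edge [p,q] (with p < q) to q − p.
This gives a 9×27 integer matrix of rank 8; reducing to Smith normal form yields diagonal entries (1,1,1,1,1,1,1,1).

∂_2: C_2 → C_1 acts by ∂[p,q,r] = [q,r] − [p,r] + [p,q]. For instance
  ∂agi = gi − ai + ag,
  ∂aei = ei − ai + ae.
The resulting 27×18 matrix has rank 17, and its Smith normal form has invariant factors (1,1,1,1,1,1,1,1,1,1,1,1,1,1,1,1,1).

From H_k ≅ ker(∂_k) / im(∂_{k+1}) we obtain:

  H_0: rank C_0 − rank ∂_1 = 9 − 8 = 1, and the invariant factors of ∂_1 are all 1, so H_0 = Z.

(K is a triangulation of the torus T^2.)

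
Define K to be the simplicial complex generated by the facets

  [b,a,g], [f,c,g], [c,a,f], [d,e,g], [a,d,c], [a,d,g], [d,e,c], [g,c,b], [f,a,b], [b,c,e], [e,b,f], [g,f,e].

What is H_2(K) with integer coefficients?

Take the total order a < b < c < d < e < f < g on the vertex set. Then K (dimension 2) consists of the simplices:

  0-simplices (7): a, b, c, d, e, f, g
  1-simplices (18): ab, ac, ad, af, ag, bc, be, bf, bg, cd, ce, cf, cg, de, dg, ef, eg, fg
  2-simplices (12): abf, abg, acd, acf, adg, bce, bcg, bef, cde, cfg, deg, efg

so the chain groups are C_0 ≅ Z^7, C_1 ≅ Z^18, C_2 ≅ Z^12.

The boundary map ∂_1: C_1 → C_0 is given by ∂[p,q] = [q] − [p].
As a 7×18 matrix over Z this has rank 6, with invariant factors (1,1,1,1,1,1).

Boundary ∂_2: C_2 → C_1 maps a triangle to the signed sum of its edges. For instance
  ∂cde = de − ce + cd,
  ∂bef = ef − bf + be.
This gives a 18×12 integer matrix of rank 12; reducing to Smith normal form yields diagonal entries (1,1,1,1,1,1,1,1,1,1,1,2).

Reading off H_k = ker ∂_k / im ∂_{k+1}:

  H_2: rank ker ∂_2 − rank ∂_3 = (12 − 12) − 0 = 0, and there is no ∂_3, so H_2 ≅ 0.

H_2 = 0.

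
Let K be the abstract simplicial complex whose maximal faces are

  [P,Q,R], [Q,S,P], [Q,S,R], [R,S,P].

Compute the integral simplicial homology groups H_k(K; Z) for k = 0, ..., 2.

H_0 ≅ Z,  H_1 = 0,  H_2 ≅ Z.

Fix the vertex order P < Q < R < S and write every simplex with vertices in increasing order. Then dim K = 2 and the simplices of K are:

  0-simplices (4): P, Q, R, S
  1-simplices (6): PQ, PR, PS, QR, QS, RS
  2-simplices (4): PQR, PQS, PRS, QRS

giving chain groups C_0 ≅ Z^4, C_1 ≅ Z^6, C_2 ≅ Z^4.

Boundary ∂_1: C_1 → C_0 is given by ∂[p,q] = [q] − [p]. For instance
  ∂QR = R − Q.
The resulting 4×6 matrix has rank 3, and its Smith normal form has invariant factors (1,1,1).

Boundary ∂_2: C_2 → C_1 acts by ∂[p,q,r] = [q,r] − [p,r] + [p,q]. For instance
  ∂PQS = QS − PS + PQ,
  ∂QRS = RS − QS + QR.
This gives a 6×4 integer matrix of rank 3; reducing to Smith normal form yields diagonal entries (1,1,1).

Reading off H_k = ker ∂_k / im ∂_{k+1}:

  H_0: rank C_0 − rank ∂_1 = 4 − 3 = 1, and the invariant factors of ∂_1 are all 1, so H_0 = Z.
  H_1: rank ker ∂_1 − rank ∂_2 = (6 − 3) − 3 = 0, and the invariant factors of ∂_2 are all 1, so H_1 = 0.
  H_2: rank ker ∂_2 − rank ∂_3 = (4 − 3) − 0 = 1, and there is no ∂_3, so H_2 = Z.

As a check, the Euler characteristic is 4 − 6 + 4 = 2, which agrees with 1 − 0 + 1 = 2.
(K is a triangulation of the 2-sphere S^2.)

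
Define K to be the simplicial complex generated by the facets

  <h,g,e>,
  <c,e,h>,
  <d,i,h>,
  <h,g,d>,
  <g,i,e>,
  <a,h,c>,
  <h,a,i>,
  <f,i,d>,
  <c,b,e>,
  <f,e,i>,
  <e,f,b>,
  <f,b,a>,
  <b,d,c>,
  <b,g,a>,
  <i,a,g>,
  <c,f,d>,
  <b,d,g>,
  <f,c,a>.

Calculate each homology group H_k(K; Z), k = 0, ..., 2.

H_0 ≅ Z,  H_1 ≅ Z ⊕ Z/2Z,  H_2 = 0.

Fix the vertex order a < b < c < d < e < f < g < h < i and write every simplex with vertices in increasing order. Then dim K = 2 and the simplices of K are:

  0-simplices (9): a, b, c, d, e, f, g, h, i
  1-simplices (27): ab, ac, af, ag, ah, ai, bc, bd, be, bf, bg, cd, ce, cf, ch, df, dg, dh, di, ef, eg, eh, ei, fi, gh, gi, hi
  2-simplices (18): abf, abg, acf, ach, agi, ahi, bcd, bce, bdg, bef, cdf, ceh, dfi, dgh, dhi, efi, egh, egi

Hence C_0 ≅ Z^9, C_1 ≅ Z^27, C_2 ≅ Z^18.

The boundary map ∂_1: C_1 → C_0 is given by ∂[p,q] = [q] − [p]. For instance
  ∂gh = h − g.
As a 9×27 matrix over Z this has rank 8, with invariant factors (1,1,1,1,1,1,1,1).

The boundary map ∂_2: C_2 → C_1 maps a triangle to the signed sum of its edges. For instance
  ∂bcd = cd − bd + bc,
  ∂bce = ce − be + bc.
As a 27×18 matrix over Z this has rank 18, with invariant factors (1,1,1,1,1,1,1,1,1,1,1,1,1,1,1,1,1,2).

From H_k ≅ ker(∂_k) / im(∂_{k+1}) we obtain:

  H_0: rank C_0 − rank ∂_1 = 9 − 8 = 1, and the invariant factors of ∂_1 are all 1, so H_0 ≅ Z.
  H_1: rank ker ∂_1 − rank ∂_2 = (27 − 8) − 18 = 1, and ∂_2 has invariant factor 2 > 1, so H_1 ≅ Z ⊕ Z/2Z.
  H_2: rank ker ∂_2 − rank ∂_3 = (18 − 18) − 0 = 0, and there is no ∂_3, so H_2 ≅ 0.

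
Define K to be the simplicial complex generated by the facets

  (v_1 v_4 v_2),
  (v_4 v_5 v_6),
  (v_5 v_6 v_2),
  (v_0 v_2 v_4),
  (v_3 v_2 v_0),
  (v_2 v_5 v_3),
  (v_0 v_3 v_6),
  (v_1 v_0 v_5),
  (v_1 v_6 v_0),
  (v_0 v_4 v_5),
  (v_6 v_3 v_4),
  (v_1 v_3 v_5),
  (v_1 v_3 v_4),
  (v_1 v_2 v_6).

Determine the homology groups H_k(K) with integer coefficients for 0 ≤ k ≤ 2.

Order the vertices as v_0 < v_1 < v_2 < v_3 < v_4 < v_5 < v_6. Listing each simplex with vertices in this order, K has dimension 2 with simplices:

  0-simplices (7): [v_0], [v_1], [v_2], [v_3], [v_4], [v_5], [v_6]
  1-simplices (21): (21 of them)
  2-simplices (14): (14 of them)

giving chain groups C_0 ≅ Z^7, C_1 ≅ Z^21, C_2 ≅ Z^14.

Boundary ∂_1: C_1 → C_0 maps an edge to its endpoints' difference, ∂[p,q] = q − p. For instance
  ∂[v_5,v_6] = [v_6] − [v_5].
As a 7×21 matrix over Z this has rank 6, with invariant factors (1,1,1,1,1,1).

∂_2: C_2 → C_1 maps a triangle to the signed sum of its edges. For instance
  ∂[v_1,v_3,v_5] = [v_3,v_5] − [v_1,v_5] + [v_1,v_3],
  ∂[v_0,v_3,v_6] = [v_3,v_6] − [v_0,v_6] + [v_0,v_3].
The resulting 21×14 matrix has rank 13, and its Smith normal form has invariant factors (1,1,1,1,1,1,1,1,1,1,1,1,1).

Computing H_k = (kernel of ∂_k) / (image of ∂_{k+1}):

  H_0: rank C_0 − rank ∂_1 = 7 − 6 = 1, and the invariant factors of ∂_1 are all 1, so H_0 ≅ Z.
  H_1: rank ker ∂_1 − rank ∂_2 = (21 − 6) − 13 = 2, and the invariant factors of ∂_2 are all 1, so H_1 ≅ Z^2.
  H_2: rank ker ∂_2 − rank ∂_3 = (14 − 13) − 0 = 1, and there is no ∂_3, so H_2 ≅ Z.

(K is a triangulation of the torus T^2.)

H_0 = Z,  H_1 = Z^2,  H_2 = Z.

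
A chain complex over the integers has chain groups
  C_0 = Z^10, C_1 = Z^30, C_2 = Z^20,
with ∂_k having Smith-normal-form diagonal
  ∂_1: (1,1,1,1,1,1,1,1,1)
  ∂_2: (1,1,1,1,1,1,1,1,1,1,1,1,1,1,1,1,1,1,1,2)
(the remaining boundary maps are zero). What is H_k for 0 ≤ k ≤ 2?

H_0 = Z,  H_1 = Z ⊕ Z_2,  H_2 = 0.

H_0: b_0 = 10 − 0 − 9 = 1; torsion from ∂_1 factors > 1: none. So H_0 = Z.
H_1: b_1 = 30 − 9 − 20 = 1; torsion from ∂_2 factors > 1: [2]. So H_1 = Z ⊕ Z_2.
H_2: b_2 = 20 − 20 − 0 = 0; torsion from ∂_3 factors > 1: none. So H_2 = 0.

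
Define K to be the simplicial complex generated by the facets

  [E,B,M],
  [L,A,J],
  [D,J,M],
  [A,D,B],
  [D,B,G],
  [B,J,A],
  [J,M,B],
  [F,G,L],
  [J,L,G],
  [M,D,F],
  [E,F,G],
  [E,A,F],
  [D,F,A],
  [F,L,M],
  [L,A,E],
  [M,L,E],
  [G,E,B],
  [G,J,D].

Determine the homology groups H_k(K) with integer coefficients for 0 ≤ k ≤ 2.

H_0 ≅ Z,  H_1 ≅ Z ⊕ Z/2,  H_2 = 0.

We work with the vertex ordering A < B < D < E < F < G < J < L < M. The simplices of K, each written with vertices in increasing order, are:

  0-simplices (9): A, B, D, E, F, G, J, L, M
  1-simplices (27): AB, AD, AE, AF, AJ, AL, BD, BE, BG, BJ, BM, DF, DG, DJ, DM, EF, EG, EL, EM, FG, FL, FM, GJ, GL, JL, JM, LM
  2-simplices (18): ABD, ABJ, ADF, AEF, AEL, AJL, BDG, BEG, BEM, BJM, DFM, DGJ, DJM, EFG, ELM, FGL, FLM, GJL

so the chain groups are C_0 ≅ Z^9, C_1 ≅ Z^27, C_2 ≅ Z^18.

The boundary map ∂_1: C_1 → C_0 maps an edge to its endpoints' difference, ∂[p,q] = q − p. For instance
  ∂BG = G − B.
This gives a 9×27 integer matrix of rank 8; reducing to Smith normal form yields diagonal entries (1,1,1,1,1,1,1,1).

∂_2: C_2 → C_1 maps a triangle to the signed sum of its edges. For instance
  ∂BJM = JM − BM + BJ,
  ∂DJM = JM − DM + DJ.
The 27×18 boundary matrix has rank 18 and Smith normal form diag(1,1,1,1,1,1,1,1,1,1,1,1,1,1,1,1,1,2).

Computing H_k = (kernel of ∂_k) / (image of ∂_{k+1}):

  H_0: rank C_0 − rank ∂_1 = 9 − 8 = 1, and the invariant factors of ∂_1 are all 1, so H_0 ≅ Z.
  H_1: rank ker ∂_1 − rank ∂_2 = (27 − 8) − 18 = 1, and ∂_2 has invariant factor 2 > 1, so H_1 ≅ Z ⊕ Z/2.
  H_2: rank ker ∂_2 − rank ∂_3 = (18 − 18) − 0 = 0, and there is no ∂_3, so H_2 ≅ 0.

As a check, the Euler characteristic is 9 − 27 + 18 = 0, which agrees with 1 − 1 + 0 = 0.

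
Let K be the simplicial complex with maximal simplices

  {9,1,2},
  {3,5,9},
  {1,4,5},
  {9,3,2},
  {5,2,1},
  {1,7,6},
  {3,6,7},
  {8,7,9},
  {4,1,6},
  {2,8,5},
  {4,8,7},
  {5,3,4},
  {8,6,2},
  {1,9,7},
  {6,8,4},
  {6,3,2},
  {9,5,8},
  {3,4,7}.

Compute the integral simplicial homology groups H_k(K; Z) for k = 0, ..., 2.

We work with the vertex ordering 1 < 2 < 3 < 4 < 5 < 6 < 7 < 8 < 9. The simplices of K, each written with vertices in increasing order, are:

  0-simplices (9): [1], [2], [3], [4], [5], [6], [7], [8], [9]
  1-simplices (27): (27 of them)
  2-simplices (18): [1,2,5], [1,2,9], [1,4,5], [1,4,6], [1,6,7], [1,7,9], [2,3,6], [2,3,9], [2,5,8], [2,6,8], [3,4,5], [3,4,7], [3,5,9], [3,6,7], [4,6,8], [4,7,8], [5,8,9], [7,8,9]

Hence C_0 ≅ Z^9, C_1 ≅ Z^27, C_2 ≅ Z^18.

Boundary ∂_1: C_1 → C_0 is given by ∂[p,q] = [q] − [p]. For instance
  ∂[1,6] = [6] − [1].
As a 9×27 matrix over Z this has rank 8, with invariant factors (1,1,1,1,1,1,1,1).

The boundary map ∂_2: C_2 → C_1 acts by ∂[p,q,r] = [q,r] − [p,r] + [p,q]. For instance
  ∂[7,8,9] = [8,9] − [7,9] + [7,8],
  ∂[1,4,5] = [4,5] − [1,5] + [1,4].
As a 27×18 matrix over Z this has rank 18, with invariant factors (1,1,1,1,1,1,1,1,1,1,1,1,1,1,1,1,1,2).

Computing H_k = (kernel of ∂_k) / (image of ∂_{k+1}):

  H_0: rank C_0 − rank ∂_1 = 9 − 8 = 1, and the invariant factors of ∂_1 are all 1, so H_0 = Z.
  H_1: rank ker ∂_1 − rank ∂_2 = (27 − 8) − 18 = 1, and ∂_2 has invariant factor 2 > 1, so H_1 = Z ⊕ Z/2.
  H_2: rank ker ∂_2 − rank ∂_3 = (18 − 18) − 0 = 0, and there is no ∂_3, so H_2 = 0.

As a check, the Euler characteristic is 9 − 27 + 18 = 0, which agrees with 1 − 1 + 0 = 0.

H_0 ≅ Z,  H_1 ≅ Z ⊕ Z/2,  H_2 = 0.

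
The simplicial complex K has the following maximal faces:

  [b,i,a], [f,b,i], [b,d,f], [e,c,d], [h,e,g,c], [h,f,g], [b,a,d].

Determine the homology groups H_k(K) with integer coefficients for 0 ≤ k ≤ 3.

H_0 ≅ Z,  H_1 ≅ Z,  H_2 = 0,  H_3 = 0.

Fix the vertex order a < b < c < d < e < f < g < h < i and write every simplex with vertices in increasing order. Then dim K = 3 and the simplices of K are:

  0-simplices (9): a, b, c, d, e, f, g, h, i
  1-simplices (18): ab, ad, ai, bd, bf, bi, cd, ce, cg, ch, de, df, eg, eh, fg, fh, fi, gh
  2-simplices (10): abd, abi, bdf, bfi, cde, ceg, ceh, cgh, egh, fgh
  3-simplices (1): cegh

giving chain groups C_0 ≅ Z^9, C_1 ≅ Z^18, C_2 ≅ Z^10, C_3 ≅ Z^1.

∂_1: C_1 → C_0 maps an edge to its endpoints' difference, ∂[p,q] = q − p. For instance
  ∂fh = h − f.
This gives a 9×18 integer matrix of rank 8; reducing to Smith normal form yields diagonal entries (1,1,1,1,1,1,1,1).

Boundary ∂_2: C_2 → C_1 sends each 2-simplex [p,q,r] to [q,r] − [p,r] + [p,q]. For instance
  ∂cgh = gh − ch + cg,
  ∂abi = bi − ai + ab.
This gives a 18×10 integer matrix of rank 9; reducing to Smith normal form yields diagonal entries (1,1,1,1,1,1,1,1,1).

Boundary ∂_3: C_3 → C_2 sends each 3-simplex σ to the alternating sum Σ_i (−1)^i (σ with its i-th vertex removed). For instance
  ∂cegh = egh − cgh + ceh − ceg.
This gives a 10×1 integer matrix of rank 1; reducing to Smith normal form yields diagonal entries (1).

Reading off H_k = ker ∂_k / im ∂_{k+1}:

  H_0: rank C_0 − rank ∂_1 = 9 − 8 = 1, and the invariant factors of ∂_1 are all 1, so H_0 ≅ Z.
  H_1: rank ker ∂_1 − rank ∂_2 = (18 − 8) − 9 = 1, and the invariant factors of ∂_2 are all 1, so H_1 ≅ Z.
  H_2: rank ker ∂_2 − rank ∂_3 = (10 − 9) − 1 = 0, and the invariant factors of ∂_3 are all 1, so H_2 ≅ 0.
  H_3: rank ker ∂_3 − rank ∂_4 = (1 − 1) − 0 = 0, and there is no ∂_4, so H_3 ≅ 0.

As a check, the Euler characteristic is 9 − 18 + 10 − 1 = 0, which agrees with 1 − 1 + 0 − 0 = 0.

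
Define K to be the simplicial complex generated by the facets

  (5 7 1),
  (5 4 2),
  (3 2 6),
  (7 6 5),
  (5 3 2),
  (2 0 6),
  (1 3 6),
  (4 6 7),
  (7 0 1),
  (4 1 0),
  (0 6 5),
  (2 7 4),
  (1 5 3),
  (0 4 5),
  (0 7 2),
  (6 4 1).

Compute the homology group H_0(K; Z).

H_0 ≅ Z.

Fix the vertex order 0 < 1 < 2 < 3 < 4 < 5 < 6 < 7 and write every simplex with vertices in increasing order. Then dim K = 2 and the simplices of K are:

  0-simplices (8): [0], [1], [2], [3], [4], [5], [6], [7]
  1-simplices (24): (24 of them)
  2-simplices (16): [0,1,4], [0,1,7], [0,2,6], [0,2,7], [0,4,5], [0,5,6], [1,3,5], [1,3,6], [1,4,6], [1,5,7], [2,3,5], [2,3,6], [2,4,5], [2,4,7], [4,6,7], [5,6,7]

giving chain groups C_0 ≅ Z^8, C_1 ≅ Z^24, C_2 ≅ Z^16.

The boundary map ∂_1: C_1 → C_0 maps an edge to its endpoints' difference, ∂[p,q] = q − p.
The resulting 8×24 matrix has rank 7, and its Smith normal form has invariant factors (1,1,1,1,1,1,1).

∂_2: C_2 → C_1 maps a triangle to the signed sum of its edges. For instance
  ∂[1,4,6] = [4,6] − [1,6] + [1,4],
  ∂[0,2,7] = [2,7] − [0,7] + [0,2].
The resulting 24×16 matrix has rank 15, and its Smith normal form has invariant factors (1,1,1,1,1,1,1,1,1,1,1,1,1,1,1).

Computing H_k = (kernel of ∂_k) / (image of ∂_{k+1}):

  H_0: rank C_0 − rank ∂_1 = 8 − 7 = 1, and the invariant factors of ∂_1 are all 1, so H_0 = Z.

(K is a triangulation of the torus T^2.)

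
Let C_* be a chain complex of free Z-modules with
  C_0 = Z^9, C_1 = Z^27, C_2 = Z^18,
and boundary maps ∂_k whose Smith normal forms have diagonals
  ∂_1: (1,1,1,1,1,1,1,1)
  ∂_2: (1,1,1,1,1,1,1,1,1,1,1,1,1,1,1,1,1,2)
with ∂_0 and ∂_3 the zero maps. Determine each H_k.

H_0 ≅ Z,  H_1 ≅ Z ⊕ Z/2,  H_2 = 0.

H_0: b_0 = 9 − 0 − 8 = 1; torsion from ∂_1 factors > 1: none. So H_0 ≅ Z.
H_1: b_1 = 27 − 8 − 18 = 1; torsion from ∂_2 factors > 1: [2]. So H_1 ≅ Z ⊕ Z/2.
H_2: b_2 = 18 − 18 − 0 = 0; torsion from ∂_3 factors > 1: none. So H_2 ≅ 0.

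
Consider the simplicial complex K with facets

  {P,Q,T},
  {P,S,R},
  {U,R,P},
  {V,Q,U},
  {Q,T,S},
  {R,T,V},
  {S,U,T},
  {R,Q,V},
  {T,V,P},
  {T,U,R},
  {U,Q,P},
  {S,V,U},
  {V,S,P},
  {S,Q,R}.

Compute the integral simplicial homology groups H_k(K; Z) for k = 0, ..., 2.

H_0 ≅ Z,  H_1 ≅ Z^2,  H_2 ≅ Z.

Take the total order P < Q < R < S < T < U < V on the vertex set. Then K (dimension 2) consists of the simplices:

  0-simplices (7): P, Q, R, S, T, U, V
  1-simplices (21): PQ, PR, PS, PT, PU, PV, QR, QS, QT, QU, QV, RS, RT, RU, RV, ST, SU, SV, TU, TV, UV
  2-simplices (14): PQT, PQU, PRS, PRU, PSV, PTV, QRS, QRV, QST, QUV, RTU, RTV, STU, SUV

giving chain groups C_0 ≅ Z^7, C_1 ≅ Z^21, C_2 ≅ Z^14.

Boundary ∂_1: C_1 → C_0 is given by ∂[p,q] = [q] − [p]. For instance
  ∂PU = U − P.
This gives a 7×21 integer matrix of rank 6; reducing to Smith normal form yields diagonal entries (1,1,1,1,1,1).

∂_2: C_2 → C_1 acts by ∂[p,q,r] = [q,r] − [p,r] + [p,q]. For instance
  ∂QRV = RV − QV + QR,
  ∂STU = TU − SU + ST.
As a 21×14 matrix over Z this has rank 13, with invariant factors (1,1,1,1,1,1,1,1,1,1,1,1,1).

Now H_k = ker ∂_k / im ∂_{k+1}, so:

  H_0: rank C_0 − rank ∂_1 = 7 − 6 = 1, and the invariant factors of ∂_1 are all 1, so H_0 ≅ Z.
  H_1: rank ker ∂_1 − rank ∂_2 = (21 − 6) − 13 = 2, and the invariant factors of ∂_2 are all 1, so H_1 ≅ Z^2.
  H_2: rank ker ∂_2 − rank ∂_3 = (14 − 13) − 0 = 1, and there is no ∂_3, so H_2 ≅ Z.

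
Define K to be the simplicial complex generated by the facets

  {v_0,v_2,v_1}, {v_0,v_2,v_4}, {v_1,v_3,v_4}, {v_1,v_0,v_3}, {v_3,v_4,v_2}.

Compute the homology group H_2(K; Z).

Take the total order v_0 < v_1 < v_2 < v_3 < v_4 on the vertex set. Then K (dimension 2) consists of the simplices:

  0-simplices (5): [v_0], [v_1], [v_2], [v_3], [v_4]
  1-simplices (10): [v_0,v_1], [v_0,v_2], [v_0,v_3], [v_0,v_4], [v_1,v_2], [v_1,v_3], [v_1,v_4], [v_2,v_3], [v_2,v_4], [v_3,v_4]
  2-simplices (5): [v_0,v_1,v_2], [v_0,v_1,v_3], [v_0,v_2,v_4], [v_1,v_3,v_4], [v_2,v_3,v_4]

Hence C_0 ≅ Z^5, C_1 ≅ Z^10, C_2 ≅ Z^5.

∂_1: C_1 → C_0 sends each edge [p,q] (with p < q) to q − p.
As a 5×10 matrix over Z this has rank 4, with invariant factors (1,1,1,1).

∂_2: C_2 → C_1 maps a triangle to the signed sum of its edges. For instance
  ∂[v_0,v_1,v_2] = [v_1,v_2] − [v_0,v_2] + [v_0,v_1],
  ∂[v_2,v_3,v_4] = [v_3,v_4] − [v_2,v_4] + [v_2,v_3].
As a 10×5 matrix over Z this has rank 5, with invariant factors (1,1,1,1,1).

From H_k ≅ ker(∂_k) / im(∂_{k+1}) we obtain:

  H_2: rank ker ∂_2 − rank ∂_3 = (5 − 5) − 0 = 0, and there is no ∂_3, so H_2 = 0.

(K is a triangulation of the Möbius band.)

H_2 ≅ 0.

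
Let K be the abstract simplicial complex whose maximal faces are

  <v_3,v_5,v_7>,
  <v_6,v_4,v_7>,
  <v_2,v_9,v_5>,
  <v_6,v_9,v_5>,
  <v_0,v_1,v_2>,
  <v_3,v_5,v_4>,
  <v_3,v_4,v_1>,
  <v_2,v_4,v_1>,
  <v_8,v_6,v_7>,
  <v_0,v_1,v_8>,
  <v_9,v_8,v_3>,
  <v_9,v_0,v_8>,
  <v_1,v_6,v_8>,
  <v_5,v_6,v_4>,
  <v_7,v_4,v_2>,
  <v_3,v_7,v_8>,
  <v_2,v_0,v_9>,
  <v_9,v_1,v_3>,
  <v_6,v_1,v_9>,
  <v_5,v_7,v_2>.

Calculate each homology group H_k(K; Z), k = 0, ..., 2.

Take the total order v_0 < v_1 < v_2 < v_3 < v_4 < v_5 < v_6 < v_7 < v_8 < v_9 on the vertex set. Then K (dimension 2) consists of the simplices:

  0-simplices (10): [v_0], [v_1], [v_2], [v_3], [v_4], [v_5], [v_6], [v_7], [v_8], [v_9]
  1-simplices (30): (30 of them)
  2-simplices (20): (20 of them)

giving chain groups C_0 ≅ Z^10, C_1 ≅ Z^30, C_2 ≅ Z^20.

Boundary ∂_1: C_1 → C_0 maps an edge to its endpoints' difference, ∂[p,q] = q − p.
The resulting 10×30 matrix has rank 9, and its Smith normal form has invariant factors (1,1,1,1,1,1,1,1,1).

Boundary ∂_2: C_2 → C_1 maps a triangle to the signed sum of its edges. For instance
  ∂[v_0,v_1,v_8] = [v_1,v_8] − [v_0,v_8] + [v_0,v_1],
  ∂[v_0,v_2,v_9] = [v_2,v_9] − [v_0,v_9] + [v_0,v_2].
As a 30×20 matrix over Z this has rank 20, with invariant factors (1,1,1,1,1,1,1,1,1,1,1,1,1,1,1,1,1,1,1,2).

Reading off H_k = ker ∂_k / im ∂_{k+1}:

  H_0: rank C_0 − rank ∂_1 = 10 − 9 = 1, and the invariant factors of ∂_1 are all 1, so H_0 ≅ Z.
  H_1: rank ker ∂_1 − rank ∂_2 = (30 − 9) − 20 = 1, and ∂_2 has invariant factor 2 > 1, so H_1 ≅ Z ⊕ Z/2.
  H_2: rank ker ∂_2 − rank ∂_3 = (20 − 20) − 0 = 0, and there is no ∂_3, so H_2 ≅ 0.

As a check, the Euler characteristic is 10 − 30 + 20 = 0, which agrees with 1 − 1 + 0 = 0.

H_0 = Z,  H_1 = Z ⊕ Z/2,  H_2 = 0.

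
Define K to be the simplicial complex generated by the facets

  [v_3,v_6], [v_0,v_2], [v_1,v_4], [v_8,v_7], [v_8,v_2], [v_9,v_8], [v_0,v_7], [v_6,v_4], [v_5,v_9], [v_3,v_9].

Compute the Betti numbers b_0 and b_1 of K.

Take the total order v_0 < v_1 < v_2 < v_3 < v_4 < v_5 < v_6 < v_7 < v_8 < v_9 on the vertex set. Then K (dimension 1) consists of the simplices:

  0-simplices (10): [v_0], [v_1], [v_2], [v_3], [v_4], [v_5], [v_6], [v_7], [v_8], [v_9]
  1-simplices (10): [v_0,v_2], [v_0,v_7], [v_1,v_4], [v_2,v_8], [v_3,v_6], [v_3,v_9], [v_4,v_6], [v_5,v_9], [v_7,v_8], [v_8,v_9]

Hence C_0 ≅ Z^10, C_1 ≅ Z^10.

Boundary ∂_1: C_1 → C_0 is given by ∂[p,q] = [q] − [p]. For instance
  ∂[v_8,v_9] = [v_9] − [v_8].
The resulting 10×10 matrix has rank 9, and its Smith normal form has invariant factors (1,1,1,1,1,1,1,1,1).

Now H_k = ker ∂_k / im ∂_{k+1}, so:

  H_0: rank C_0 − rank ∂_1 = 10 − 9 = 1, and the invariant factors of ∂_1 are all 1, so H_0 ≅ Z.
  H_1: rank ker ∂_1 − rank ∂_2 = (10 − 9) − 0 = 1, and there is no ∂_2, so H_1 ≅ Z.

As a check, the Euler characteristic is 10 − 10 = 0, which agrees with 1 − 1 = 0.

Hence the Betti numbers are b_0 = 1, b_1 = 1.

b_0 = 1, b_1 = 1.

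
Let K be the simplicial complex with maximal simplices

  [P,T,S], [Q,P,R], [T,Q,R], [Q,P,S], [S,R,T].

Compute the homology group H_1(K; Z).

Order the vertices as P < Q < R < S < T. Listing each simplex with vertices in this order, K has dimension 2 with simplices:

  0-simplices (5): P, Q, R, S, T
  1-simplices (10): PQ, PR, PS, PT, QR, QS, QT, RS, RT, ST
  2-simplices (5): PQR, PQS, PST, QRT, RST

so the chain groups are C_0 ≅ Z^5, C_1 ≅ Z^10, C_2 ≅ Z^5.

The boundary map ∂_1: C_1 → C_0 maps an edge to its endpoints' difference, ∂[p,q] = q − p. For instance
  ∂QT = T − Q.
The 5×10 boundary matrix has rank 4 and Smith normal form diag(1,1,1,1).

The boundary map ∂_2: C_2 → C_1 sends each 2-simplex [p,q,r] to [q,r] − [p,r] + [p,q]. For instance
  ∂RST = ST − RT + RS,
  ∂PQS = QS − PS + PQ.
The 10×5 boundary matrix has rank 5 and Smith normal form diag(1,1,1,1,1).

Now H_k = ker ∂_k / im ∂_{k+1}, so:

  H_1: rank ker ∂_1 − rank ∂_2 = (10 − 4) − 5 = 1, and the invariant factors of ∂_2 are all 1, so H_1 ≅ Z.

H_1 ≅ Z.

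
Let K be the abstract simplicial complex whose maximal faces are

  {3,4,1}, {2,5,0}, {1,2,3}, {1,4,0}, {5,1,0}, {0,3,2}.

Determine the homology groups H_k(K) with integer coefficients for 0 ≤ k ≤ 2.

We work with the vertex ordering 0 < 1 < 2 < 3 < 4 < 5. The simplices of K, each written with vertices in increasing order, are:

  0-simplices (6): [0], [1], [2], [3], [4], [5]
  1-simplices (12): [0,1], [0,2], [0,3], [0,4], [0,5], [1,2], [1,3], [1,4], [1,5], [2,3], [2,5], [3,4]
  2-simplices (6): [0,1,4], [0,1,5], [0,2,3], [0,2,5], [1,2,3], [1,3,4]

Hence C_0 ≅ Z^6, C_1 ≅ Z^12, C_2 ≅ Z^6.

Boundary ∂_1: C_1 → C_0 is given by ∂[p,q] = [q] − [p].
As a 6×12 matrix over Z this has rank 5, with invariant factors (1,1,1,1,1).

Boundary ∂_2: C_2 → C_1 maps a triangle to the signed sum of its edges. For instance
  ∂[1,3,4] = [3,4] − [1,4] + [1,3],
  ∂[1,2,3] = [2,3] − [1,3] + [1,2].
As a 12×6 matrix over Z this has rank 6, with invariant factors (1,1,1,1,1,1).

Now H_k = ker ∂_k / im ∂_{k+1}, so:

  H_0: rank C_0 − rank ∂_1 = 6 − 5 = 1, and the invariant factors of ∂_1 are all 1, so H_0 ≅ Z.
  H_1: rank ker ∂_1 − rank ∂_2 = (12 − 5) − 6 = 1, and the invariant factors of ∂_2 are all 1, so H_1 ≅ Z.
  H_2: rank ker ∂_2 − rank ∂_3 = (6 − 6) − 0 = 0, and there is no ∂_3, so H_2 ≅ 0.

As a check, the Euler characteristic is 6 − 12 + 6 = 0, which agrees with 1 − 1 + 0 = 0.
(K is a triangulation of the cylinder S^1 x I.)

H_0 ≅ Z,  H_1 ≅ Z,  H_2 = 0.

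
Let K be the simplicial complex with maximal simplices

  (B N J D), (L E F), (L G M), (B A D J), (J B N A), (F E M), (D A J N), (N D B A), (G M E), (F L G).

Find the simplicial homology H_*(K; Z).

K has 10 vertices, 20 edges, 15 triangles, 5 3-simplices.
rank ∂_0 = 0, rank ∂_1 = 8 ⇒ b_0 = 10 − 0 − 8 = 2; all invariant factors of ∂_1 are 1 so no torsion. So H_0 = Z^2.
rank ∂_1 = 8, rank ∂_2 = 11 ⇒ b_1 = 20 − 8 − 11 = 1; all invariant factors of ∂_2 are 1 so no torsion. So H_1 = Z.
rank ∂_2 = 11, rank ∂_3 = 4 ⇒ b_2 = 15 − 11 − 4 = 0; all invariant factors of ∂_3 are 1 so no torsion. So H_2 = 0.
rank ∂_3 = 4, rank ∂_4 = 0 ⇒ b_3 = 5 − 4 − 0 = 1. So H_3 = Z.

H_0 ≅ Z^2,  H_1 ≅ Z,  H_2 = 0,  H_3 ≅ Z.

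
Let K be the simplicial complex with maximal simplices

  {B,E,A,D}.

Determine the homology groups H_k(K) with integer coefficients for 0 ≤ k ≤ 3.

Order the vertices as A < B < D < E. Listing each simplex with vertices in this order, K has dimension 3 with simplices:

  0-simplices (4): A, B, D, E
  1-simplices (6): AB, AD, AE, BD, BE, DE
  2-simplices (4): ABD, ABE, ADE, BDE
  3-simplices (1): ABDE

so the chain groups are C_0 ≅ Z^4, C_1 ≅ Z^6, C_2 ≅ Z^4, C_3 ≅ Z^1.

∂_1: C_1 → C_0 maps an edge to its endpoints' difference, ∂[p,q] = q − p. For instance
  ∂AE = E − A.
As a 4×6 matrix over Z this has rank 3, with invariant factors (1,1,1).

Boundary ∂_2: C_2 → C_1 maps a triangle to the signed sum of its edges. For instance
  ∂ABD = BD − AD + AB,
  ∂BDE = DE − BE + BD.
This gives a 6×4 integer matrix of rank 3; reducing to Smith normal form yields diagonal entries (1,1,1).

Boundary ∂_3: C_3 → C_2 sends each 3-simplex σ to the alternating sum Σ_i (−1)^i (σ with its i-th vertex removed). For instance
  ∂ABDE = BDE − ADE + ABE − ABD.
This gives a 4×1 integer matrix of rank 1; reducing to Smith normal form yields diagonal entries (1).

Reading off H_k = ker ∂_k / im ∂_{k+1}:

  H_0: rank C_0 − rank ∂_1 = 4 − 3 = 1, and the invariant factors of ∂_1 are all 1, so H_0 ≅ Z.
  H_1: rank ker ∂_1 − rank ∂_2 = (6 − 3) − 3 = 0, and the invariant factors of ∂_2 are all 1, so H_1 ≅ 0.
  H_2: rank ker ∂_2 − rank ∂_3 = (4 − 3) − 1 = 0, and the invariant factors of ∂_3 are all 1, so H_2 ≅ 0.
  H_3: rank ker ∂_3 − rank ∂_4 = (1 − 1) − 0 = 0, and there is no ∂_4, so H_3 ≅ 0.

(K is a triangulation of the 3-simplex.)

H_0 = Z,  H_1 = 0,  H_2 = 0,  H_3 = 0.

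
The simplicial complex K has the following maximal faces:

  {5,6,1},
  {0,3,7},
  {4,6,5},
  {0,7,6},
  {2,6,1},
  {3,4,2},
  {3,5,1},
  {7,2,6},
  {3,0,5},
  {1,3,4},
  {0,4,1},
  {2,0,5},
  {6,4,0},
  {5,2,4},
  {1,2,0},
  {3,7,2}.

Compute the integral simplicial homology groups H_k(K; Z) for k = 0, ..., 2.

H_0 ≅ Z,  H_1 ≅ Z^2,  H_2 ≅ Z.

K has 8 vertices, 24 edges, 16 triangles.
rank ∂_0 = 0, rank ∂_1 = 7 ⇒ b_0 = 8 − 0 − 7 = 1; all invariant factors of ∂_1 are 1 so no torsion. So H_0 = Z.
rank ∂_1 = 7, rank ∂_2 = 15 ⇒ b_1 = 24 − 7 − 15 = 2; all invariant factors of ∂_2 are 1 so no torsion. So H_1 = Z^2.
rank ∂_2 = 15, rank ∂_3 = 0 ⇒ b_2 = 16 − 15 − 0 = 1. So H_2 = Z.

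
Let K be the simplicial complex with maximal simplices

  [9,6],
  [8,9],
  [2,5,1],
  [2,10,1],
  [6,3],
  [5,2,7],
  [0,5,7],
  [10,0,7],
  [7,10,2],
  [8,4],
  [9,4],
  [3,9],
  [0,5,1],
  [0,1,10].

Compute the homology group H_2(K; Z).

Order the vertices as 0 < 1 < 2 < 3 < 4 < 5 < 6 < 7 < 8 < 9 < 10. Listing each simplex with vertices in this order, K has dimension 2 with simplices:

  0-simplices (11): [0], [1], [2], [3], [4], [5], [6], [7], [8], [9], [10]
  1-simplices (18): [0,1], [0,5], [0,7], [0,10], [1,2], [1,5], [1,10], [2,5], [2,7], [2,10], [3,6], [3,9], [4,8], [4,9], [5,7], [6,9], [7,10], [8,9]
  2-simplices (8): [0,1,5], [0,1,10], [0,5,7], [0,7,10], [1,2,5], [1,2,10], [2,5,7], [2,7,10]

so the chain groups are C_0 ≅ Z^11, C_1 ≅ Z^18, C_2 ≅ Z^8.

∂_1: C_1 → C_0 sends each edge [p,q] (with p < q) to q − p. For instance
  ∂[1,5] = [5] − [1].
This gives a 11×18 integer matrix of rank 9; reducing to Smith normal form yields diagonal entries (1,1,1,1,1,1,1,1,1).

Boundary ∂_2: C_2 → C_1 sends each 2-simplex [p,q,r] to [q,r] − [p,r] + [p,q]. For instance
  ∂[0,5,7] = [5,7] − [0,7] + [0,5],
  ∂[2,7,10] = [7,10] − [2,10] + [2,7].
As a 18×8 matrix over Z this has rank 7, with invariant factors (1,1,1,1,1,1,1).

Computing H_k = (kernel of ∂_k) / (image of ∂_{k+1}):

  H_2: rank ker ∂_2 − rank ∂_3 = (8 − 7) − 0 = 1, and there is no ∂_3, so H_2 ≅ Z.

(K is a triangulation of the disjoint union of the 2-sphere S^2 and a wedge of 2 circles.)

H_2 ≅ Z.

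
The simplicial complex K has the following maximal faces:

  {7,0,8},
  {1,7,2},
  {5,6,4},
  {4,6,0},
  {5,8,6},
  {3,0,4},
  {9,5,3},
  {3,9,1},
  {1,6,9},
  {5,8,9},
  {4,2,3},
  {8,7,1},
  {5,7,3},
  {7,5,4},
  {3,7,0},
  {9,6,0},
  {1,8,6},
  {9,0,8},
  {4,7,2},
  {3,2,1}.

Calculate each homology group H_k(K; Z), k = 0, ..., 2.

H_0 = Z,  H_1 = Z ⊕ Z/2,  H_2 = 0.

We work with the vertex ordering 0 < 1 < 2 < 3 < 4 < 5 < 6 < 7 < 8 < 9. The simplices of K, each written with vertices in increasing order, are:

  0-simplices (10): [0], [1], [2], [3], [4], [5], [6], [7], [8], [9]
  1-simplices (30): (30 of them)
  2-simplices (20): (20 of them)

giving chain groups C_0 ≅ Z^10, C_1 ≅ Z^30, C_2 ≅ Z^20.

Boundary ∂_1: C_1 → C_0 is given by ∂[p,q] = [q] − [p].
The resulting 10×30 matrix has rank 9, and its Smith normal form has invariant factors (1,1,1,1,1,1,1,1,1).

∂_2: C_2 → C_1 acts by ∂[p,q,r] = [q,r] − [p,r] + [p,q]. For instance
  ∂[5,8,9] = [8,9] − [5,9] + [5,8],
  ∂[1,3,9] = [3,9] − [1,9] + [1,3].
The 30×20 boundary matrix has rank 20 and Smith normal form diag(1,1,1,1,1,1,1,1,1,1,1,1,1,1,1,1,1,1,1,2).

From H_k ≅ ker(∂_k) / im(∂_{k+1}) we obtain:

  H_0: rank C_0 − rank ∂_1 = 10 − 9 = 1, and the invariant factors of ∂_1 are all 1, so H_0 ≅ Z.
  H_1: rank ker ∂_1 − rank ∂_2 = (30 − 9) − 20 = 1, and ∂_2 has invariant factor 2 > 1, so H_1 ≅ Z ⊕ Z/2.
  H_2: rank ker ∂_2 − rank ∂_3 = (20 − 20) − 0 = 0, and there is no ∂_3, so H_2 ≅ 0.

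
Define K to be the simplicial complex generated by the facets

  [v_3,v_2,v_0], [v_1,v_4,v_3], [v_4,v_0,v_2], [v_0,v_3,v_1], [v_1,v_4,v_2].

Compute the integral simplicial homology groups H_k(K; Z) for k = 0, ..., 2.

H_0 ≅ Z,  H_1 ≅ Z,  H_2 = 0.

Take the total order v_0 < v_1 < v_2 < v_3 < v_4 on the vertex set. Then K (dimension 2) consists of the simplices:

  0-simplices (5): [v_0], [v_1], [v_2], [v_3], [v_4]
  1-simplices (10): [v_0,v_1], [v_0,v_2], [v_0,v_3], [v_0,v_4], [v_1,v_2], [v_1,v_3], [v_1,v_4], [v_2,v_3], [v_2,v_4], [v_3,v_4]
  2-simplices (5): [v_0,v_1,v_3], [v_0,v_2,v_3], [v_0,v_2,v_4], [v_1,v_2,v_4], [v_1,v_3,v_4]

so the chain groups are C_0 ≅ Z^5, C_1 ≅ Z^10, C_2 ≅ Z^5.

∂_1: C_1 → C_0 maps an edge to its endpoints' difference, ∂[p,q] = q − p. For instance
  ∂[v_1,v_4] = [v_4] − [v_1].
As a 5×10 matrix over Z this has rank 4, with invariant factors (1,1,1,1).

∂_2: C_2 → C_1 acts by ∂[p,q,r] = [q,r] − [p,r] + [p,q]. For instance
  ∂[v_1,v_3,v_4] = [v_3,v_4] − [v_1,v_4] + [v_1,v_3],
  ∂[v_0,v_2,v_3] = [v_2,v_3] − [v_0,v_3] + [v_0,v_2].
The resulting 10×5 matrix has rank 5, and its Smith normal form has invariant factors (1,1,1,1,1).

Computing H_k = (kernel of ∂_k) / (image of ∂_{k+1}):

  H_0: rank C_0 − rank ∂_1 = 5 − 4 = 1, and the invariant factors of ∂_1 are all 1, so H_0 = Z.
  H_1: rank ker ∂_1 − rank ∂_2 = (10 − 4) − 5 = 1, and the invariant factors of ∂_2 are all 1, so H_1 = Z.
  H_2: rank ker ∂_2 − rank ∂_3 = (5 − 5) − 0 = 0, and there is no ∂_3, so H_2 = 0.

As a check, the Euler characteristic is 5 − 10 + 5 = 0, which agrees with 1 − 1 + 0 = 0.
(K is a triangulation of the Möbius band.)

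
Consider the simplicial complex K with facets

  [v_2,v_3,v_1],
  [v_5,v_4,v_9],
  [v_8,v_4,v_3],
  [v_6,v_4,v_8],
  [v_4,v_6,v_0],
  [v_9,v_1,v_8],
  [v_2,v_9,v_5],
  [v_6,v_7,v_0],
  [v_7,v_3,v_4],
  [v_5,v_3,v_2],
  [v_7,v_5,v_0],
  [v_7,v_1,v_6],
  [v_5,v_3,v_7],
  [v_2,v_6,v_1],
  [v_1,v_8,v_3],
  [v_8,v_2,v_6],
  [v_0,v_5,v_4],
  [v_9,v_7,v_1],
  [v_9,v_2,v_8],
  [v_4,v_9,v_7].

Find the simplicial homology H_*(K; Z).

H_0 = Z,  H_1 = Z ⊕ Z_2,  H_2 = 0.

K has 10 vertices, 30 edges, 20 triangles.
rank ∂_0 = 0, rank ∂_1 = 9 ⇒ b_0 = 10 − 0 − 9 = 1; all invariant factors of ∂_1 are 1 so no torsion. So H_0 ≅ Z.
rank ∂_1 = 9, rank ∂_2 = 20 ⇒ b_1 = 30 − 9 − 20 = 1; ∂_2 has invariant factor(s) [2] giving torsion. So H_1 ≅ Z ⊕ Z_2.
rank ∂_2 = 20, rank ∂_3 = 0 ⇒ b_2 = 20 − 20 − 0 = 0. So H_2 ≅ 0.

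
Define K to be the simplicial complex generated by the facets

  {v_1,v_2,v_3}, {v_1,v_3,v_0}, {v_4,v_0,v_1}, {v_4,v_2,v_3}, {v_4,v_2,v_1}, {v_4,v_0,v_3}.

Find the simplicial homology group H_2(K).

H_2 = Z.

K has 5 vertices, 9 edges, 6 triangles.
rank ∂_2 = 5, rank ∂_3 = 0 ⇒ b_2 = 6 − 5 − 0 = 1. So H_2 = Z.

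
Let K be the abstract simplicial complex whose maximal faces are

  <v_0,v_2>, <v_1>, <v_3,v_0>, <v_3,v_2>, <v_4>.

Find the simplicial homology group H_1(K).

Order the vertices as v_0 < v_1 < v_2 < v_3 < v_4. Listing each simplex with vertices in this order, K has dimension 1 with simplices:

  0-simplices (5): [v_0], [v_1], [v_2], [v_3], [v_4]
  1-simplices (3): [v_0,v_2], [v_0,v_3], [v_2,v_3]

giving chain groups C_0 ≅ Z^5, C_1 ≅ Z^3.

∂_1: C_1 → C_0 maps an edge to its endpoints' difference, ∂[p,q] = q − p. For instance
  ∂[v_0,v_3] = [v_3] − [v_0].
As a 5×3 matrix over Z this has rank 2, with invariant factors (1,1).

Computing H_k = (kernel of ∂_k) / (image of ∂_{k+1}):

  H_1: rank ker ∂_1 − rank ∂_2 = (3 − 2) − 0 = 1, and there is no ∂_2, so H_1 ≅ Z.

H_1 = Z.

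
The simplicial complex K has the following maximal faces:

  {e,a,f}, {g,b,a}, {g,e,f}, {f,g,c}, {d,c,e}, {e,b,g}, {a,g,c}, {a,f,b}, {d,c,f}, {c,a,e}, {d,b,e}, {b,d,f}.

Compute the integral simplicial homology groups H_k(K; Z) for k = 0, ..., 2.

H_0 ≅ Z,  H_1 ≅ Z/2,  H_2 = 0.

Take the total order a < b < c < d < e < f < g on the vertex set. Then K (dimension 2) consists of the simplices:

  0-simplices (7): a, b, c, d, e, f, g
  1-simplices (18): ab, ac, ae, af, ag, bd, be, bf, bg, cd, ce, cf, cg, de, df, ef, eg, fg
  2-simplices (12): abf, abg, ace, acg, aef, bde, bdf, beg, cde, cdf, cfg, efg

giving chain groups C_0 ≅ Z^7, C_1 ≅ Z^18, C_2 ≅ Z^12.

∂_1: C_1 → C_0 sends each edge [p,q] (with p < q) to q − p. For instance
  ∂fg = g − f.
As a 7×18 matrix over Z this has rank 6, with invariant factors (1,1,1,1,1,1).

Boundary ∂_2: C_2 → C_1 maps a triangle to the signed sum of its edges. For instance
  ∂cde = de − ce + cd,
  ∂cdf = df − cf + cd.
The resulting 18×12 matrix has rank 12, and its Smith normal form has invariant factors (1,1,1,1,1,1,1,1,1,1,1,2).

Reading off H_k = ker ∂_k / im ∂_{k+1}:

  H_0: rank C_0 − rank ∂_1 = 7 − 6 = 1, and the invariant factors of ∂_1 are all 1, so H_0 ≅ Z.
  H_1: rank ker ∂_1 − rank ∂_2 = (18 − 6) − 12 = 0, and ∂_2 has invariant factor 2 > 1, so H_1 ≅ Z/2.
  H_2: rank ker ∂_2 − rank ∂_3 = (12 − 12) − 0 = 0, and there is no ∂_3, so H_2 ≅ 0.

As a check, the Euler characteristic is 7 − 18 + 12 = 1, which agrees with 1 − 0 + 0 = 1.
(K is a triangulation of the real projective plane RP^2.)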